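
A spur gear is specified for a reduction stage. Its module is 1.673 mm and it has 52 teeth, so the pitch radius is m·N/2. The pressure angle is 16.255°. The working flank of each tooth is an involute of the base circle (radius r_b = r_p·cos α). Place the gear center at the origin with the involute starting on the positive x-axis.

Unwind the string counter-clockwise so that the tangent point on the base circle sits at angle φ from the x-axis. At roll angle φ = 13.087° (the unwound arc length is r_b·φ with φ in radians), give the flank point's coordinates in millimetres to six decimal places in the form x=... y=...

x=42.834343 y=0.165012

pitch radius r_p = m·N/2 = 1.673·52/2 = 43.498000
base radius r_b = r_p·cos α = 43.498000·cos 16.255° = 41.759186
roll angle φ = 13.087° = 0.22841124 rad
x = r_b·(cos φ + φ·sin φ) = 41.759186·(0.97402737 + 0.22841124·0.22643031) = 42.834343
y = r_b·(sin φ − φ·cos φ) = 41.759186·(0.22643031 − 0.22841124·0.97402737) = 0.165012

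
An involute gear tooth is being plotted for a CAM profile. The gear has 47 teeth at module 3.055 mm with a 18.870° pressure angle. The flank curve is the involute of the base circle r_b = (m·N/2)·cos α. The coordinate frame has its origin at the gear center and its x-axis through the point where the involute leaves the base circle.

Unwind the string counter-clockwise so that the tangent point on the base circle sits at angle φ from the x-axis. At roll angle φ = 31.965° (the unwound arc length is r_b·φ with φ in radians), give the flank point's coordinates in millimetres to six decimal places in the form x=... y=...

x=77.697584 y=3.811046

pitch radius r_p = m·N/2 = 3.055·47/2 = 71.792500
base radius r_b = r_p·cos α = 71.792500·cos 18.870° = 67.934000
roll angle φ = 31.965° = 0.55789450 rad
x = r_b·(cos φ + φ·sin φ) = 67.934000·(0.84837165 + 0.55789450·0.52940112) = 77.697584
y = r_b·(sin φ − φ·cos φ) = 67.934000·(0.52940112 − 0.55789450·0.84837165) = 3.811046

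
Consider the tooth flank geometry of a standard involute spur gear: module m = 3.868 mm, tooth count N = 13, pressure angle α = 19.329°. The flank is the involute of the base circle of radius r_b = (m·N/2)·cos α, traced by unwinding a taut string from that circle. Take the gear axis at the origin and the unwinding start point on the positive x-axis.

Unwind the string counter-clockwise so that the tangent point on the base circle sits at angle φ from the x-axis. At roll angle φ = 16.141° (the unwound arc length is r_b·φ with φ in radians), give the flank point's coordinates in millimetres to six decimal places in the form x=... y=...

x=24.647670 y=0.175410

pitch radius r_p = m·N/2 = 3.868·13/2 = 25.142000
base radius r_b = r_p·cos α = 25.142000·cos 19.329° = 23.724835
roll angle φ = 16.141° = 0.28171359 rad
x = r_b·(cos φ + φ·sin φ) = 23.724835·(0.96058047 + 0.28171359·0.27800210) = 24.647670
y = r_b·(sin φ − φ·cos φ) = 23.724835·(0.27800210 − 0.28171359·0.96058047) = 0.175410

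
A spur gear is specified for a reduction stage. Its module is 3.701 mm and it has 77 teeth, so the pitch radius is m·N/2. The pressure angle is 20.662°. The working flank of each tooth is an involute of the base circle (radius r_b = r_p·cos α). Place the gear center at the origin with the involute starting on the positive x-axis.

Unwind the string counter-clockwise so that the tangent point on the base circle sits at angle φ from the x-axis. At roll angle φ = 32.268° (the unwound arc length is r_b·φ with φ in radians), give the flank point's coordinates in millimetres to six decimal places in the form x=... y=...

pitch radius r_p = m·N/2 = 3.701·77/2 = 142.488500
base radius r_b = r_p·cos α = 142.488500·cos 20.662° = 133.323392
roll angle φ = 32.268° = 0.56318284 rad
x = r_b·(cos φ + φ·sin φ) = 133.323392·(0.84556014 + 0.56318284·0.53388018) = 152.819578
y = r_b·(sin φ − φ·cos φ) = 133.323392·(0.53388018 − 0.56318284·0.84556014) = 7.689456

x=152.819578 y=7.689456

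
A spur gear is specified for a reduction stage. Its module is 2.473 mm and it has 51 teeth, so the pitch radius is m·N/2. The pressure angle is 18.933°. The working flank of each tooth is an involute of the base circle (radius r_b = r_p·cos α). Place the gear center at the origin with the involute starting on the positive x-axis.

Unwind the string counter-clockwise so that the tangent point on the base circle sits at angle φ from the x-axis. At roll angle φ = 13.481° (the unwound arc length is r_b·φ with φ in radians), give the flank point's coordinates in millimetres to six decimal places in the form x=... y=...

x=61.278123 y=0.257561

pitch radius r_p = m·N/2 = 2.473·51/2 = 63.061500
base radius r_b = r_p·cos α = 63.061500·cos 18.933° = 59.649787
roll angle φ = 13.481° = 0.23528784 rad
x = r_b·(cos φ + φ·sin φ) = 59.649787·(0.97244728 + 0.23528784·0.23312290) = 61.278123
y = r_b·(sin φ − φ·cos φ) = 59.649787·(0.23312290 − 0.23528784·0.97244728) = 0.257561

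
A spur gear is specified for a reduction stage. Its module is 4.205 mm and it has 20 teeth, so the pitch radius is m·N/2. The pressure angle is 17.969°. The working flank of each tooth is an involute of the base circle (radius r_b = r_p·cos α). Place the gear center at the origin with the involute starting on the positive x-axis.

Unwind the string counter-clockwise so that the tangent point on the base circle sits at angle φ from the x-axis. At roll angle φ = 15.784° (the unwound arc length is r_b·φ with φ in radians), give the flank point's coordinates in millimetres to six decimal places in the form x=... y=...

pitch radius r_p = m·N/2 = 4.205·20/2 = 42.050000
base radius r_b = r_p·cos α = 42.050000·cos 17.969° = 39.998951
roll angle φ = 15.784° = 0.27548277 rad
x = r_b·(cos φ + φ·sin φ) = 39.998951·(0.96229399 + 0.27548277·0.27201153) = 41.488051
y = r_b·(sin φ − φ·cos φ) = 39.998951·(0.27201153 − 0.27548277·0.96229399) = 0.276638

x=41.488051 y=0.276638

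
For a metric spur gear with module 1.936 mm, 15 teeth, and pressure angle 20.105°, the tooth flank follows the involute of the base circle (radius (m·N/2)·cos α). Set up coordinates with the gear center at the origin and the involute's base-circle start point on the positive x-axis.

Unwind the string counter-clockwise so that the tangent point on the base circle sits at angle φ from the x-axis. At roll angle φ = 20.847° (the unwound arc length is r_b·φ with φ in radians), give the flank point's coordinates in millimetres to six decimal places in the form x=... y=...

pitch radius r_p = m·N/2 = 1.936·15/2 = 14.520000
base radius r_b = r_p·cos α = 14.520000·cos 20.105° = 13.635213
roll angle φ = 20.847° = 0.36384879 rad
x = r_b·(cos φ + φ·sin φ) = 13.635213·(0.93453407 + 0.36384879·0.35587368) = 14.508116
y = r_b·(sin φ − φ·cos φ) = 13.635213·(0.35587368 − 0.36384879·0.93453407) = 0.216044

x=14.508116 y=0.216044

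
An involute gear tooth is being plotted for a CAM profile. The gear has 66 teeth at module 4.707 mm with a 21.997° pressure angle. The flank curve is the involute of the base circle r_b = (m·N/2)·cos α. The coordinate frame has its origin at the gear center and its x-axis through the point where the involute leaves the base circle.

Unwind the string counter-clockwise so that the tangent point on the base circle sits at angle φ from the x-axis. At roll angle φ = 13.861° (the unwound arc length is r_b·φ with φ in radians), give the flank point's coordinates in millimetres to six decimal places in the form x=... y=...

x=148.176488 y=0.675747

pitch radius r_p = m·N/2 = 4.707·66/2 = 155.331000
base radius r_b = r_p·cos α = 155.331000·cos 21.997° = 144.023442
roll angle φ = 13.861° = 0.24192009 rad
x = r_b·(cos φ + φ·sin φ) = 144.023442·(0.97087977 + 0.24192009·0.23956724) = 148.176488
y = r_b·(sin φ − φ·cos φ) = 144.023442·(0.23956724 − 0.24192009·0.97087977) = 0.675747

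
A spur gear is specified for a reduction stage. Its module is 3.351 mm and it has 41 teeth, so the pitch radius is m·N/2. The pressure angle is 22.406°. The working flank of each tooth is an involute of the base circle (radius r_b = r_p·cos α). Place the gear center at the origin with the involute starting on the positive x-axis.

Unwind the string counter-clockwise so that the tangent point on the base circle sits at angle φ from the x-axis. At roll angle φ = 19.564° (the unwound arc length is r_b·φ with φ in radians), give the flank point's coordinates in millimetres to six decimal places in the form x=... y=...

pitch radius r_p = m·N/2 = 3.351·41/2 = 68.695500
base radius r_b = r_p·cos α = 68.695500·cos 22.406° = 63.509410
roll angle φ = 19.564° = 0.34145621 rad
x = r_b·(cos φ + φ·sin φ) = 63.509410·(0.94226804 + 0.34145621·0.33485959) = 67.104546
y = r_b·(sin φ − φ·cos φ) = 63.509410·(0.33485959 − 0.34145621·0.94226804) = 0.833009

x=67.104546 y=0.833009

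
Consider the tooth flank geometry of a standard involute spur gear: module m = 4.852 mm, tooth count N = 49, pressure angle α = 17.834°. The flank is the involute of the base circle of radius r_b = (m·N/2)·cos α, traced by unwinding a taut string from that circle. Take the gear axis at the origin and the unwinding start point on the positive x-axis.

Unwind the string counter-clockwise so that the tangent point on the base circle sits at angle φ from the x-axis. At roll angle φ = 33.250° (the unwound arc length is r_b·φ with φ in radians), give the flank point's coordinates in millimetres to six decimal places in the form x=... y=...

pitch radius r_p = m·N/2 = 4.852·49/2 = 118.874000
base radius r_b = r_p·cos α = 118.874000·cos 17.834° = 113.161845
roll angle φ = 33.250° = 0.58032198 rad
x = r_b·(cos φ + φ·sin φ) = 113.161845·(0.83628616 + 0.58032198·0.54829323) = 130.642269
y = r_b·(sin φ − φ·cos φ) = 113.161845·(0.54829323 − 0.58032198·0.83628616) = 7.126706

x=130.642269 y=7.126706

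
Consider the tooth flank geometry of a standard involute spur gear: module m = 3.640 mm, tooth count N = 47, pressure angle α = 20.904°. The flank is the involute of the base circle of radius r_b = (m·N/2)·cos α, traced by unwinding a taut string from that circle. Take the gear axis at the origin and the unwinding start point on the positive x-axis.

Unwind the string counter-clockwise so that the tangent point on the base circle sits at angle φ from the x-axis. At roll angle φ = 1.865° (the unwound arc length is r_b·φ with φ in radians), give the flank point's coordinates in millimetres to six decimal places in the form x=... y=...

x=79.952042 y=0.000919

pitch radius r_p = m·N/2 = 3.640·47/2 = 85.540000
base radius r_b = r_p·cos α = 85.540000·cos 20.904° = 79.909720
roll angle φ = 1.865° = 0.03255039 rad
x = r_b·(cos φ + φ·sin φ) = 79.909720·(0.99947028 + 0.03255039·0.03254464) = 79.952042
y = r_b·(sin φ − φ·cos φ) = 79.909720·(0.03254464 − 0.03255039·0.99947028) = 0.000919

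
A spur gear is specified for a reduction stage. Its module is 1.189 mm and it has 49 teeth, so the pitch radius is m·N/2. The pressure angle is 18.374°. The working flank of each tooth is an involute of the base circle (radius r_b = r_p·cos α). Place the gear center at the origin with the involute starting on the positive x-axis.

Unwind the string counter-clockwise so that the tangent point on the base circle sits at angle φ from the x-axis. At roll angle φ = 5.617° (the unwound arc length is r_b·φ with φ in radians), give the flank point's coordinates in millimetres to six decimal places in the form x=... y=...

pitch radius r_p = m·N/2 = 1.189·49/2 = 29.130500
base radius r_b = r_p·cos α = 29.130500·cos 18.374° = 27.645402
roll angle φ = 5.617° = 0.09803514 rad
x = r_b·(cos φ + φ·sin φ) = 27.645402·(0.99519840 + 0.09803514·0.09787819) = 27.777932
y = r_b·(sin φ − φ·cos φ) = 27.645402·(0.09787819 − 0.09803514·0.99519840) = 0.008674

x=27.777932 y=0.008674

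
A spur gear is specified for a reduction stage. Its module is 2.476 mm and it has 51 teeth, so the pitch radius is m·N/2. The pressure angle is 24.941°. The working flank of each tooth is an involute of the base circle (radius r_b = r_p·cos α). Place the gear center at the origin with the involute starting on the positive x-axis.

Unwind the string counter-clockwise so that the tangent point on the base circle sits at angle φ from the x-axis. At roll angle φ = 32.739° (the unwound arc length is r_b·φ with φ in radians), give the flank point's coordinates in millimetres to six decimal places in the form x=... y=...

pitch radius r_p = m·N/2 = 2.476·51/2 = 63.138000
base radius r_b = r_p·cos α = 63.138000·cos 24.941° = 57.249908
roll angle φ = 32.739° = 0.57140334 rad
x = r_b·(cos φ + φ·sin φ) = 57.249908·(0.84114286 + 0.57140334·0.54081299) = 65.846852
y = r_b·(sin φ − φ·cos φ) = 57.249908·(0.54081299 − 0.57140334·0.84114286) = 3.445365

x=65.846852 y=3.445365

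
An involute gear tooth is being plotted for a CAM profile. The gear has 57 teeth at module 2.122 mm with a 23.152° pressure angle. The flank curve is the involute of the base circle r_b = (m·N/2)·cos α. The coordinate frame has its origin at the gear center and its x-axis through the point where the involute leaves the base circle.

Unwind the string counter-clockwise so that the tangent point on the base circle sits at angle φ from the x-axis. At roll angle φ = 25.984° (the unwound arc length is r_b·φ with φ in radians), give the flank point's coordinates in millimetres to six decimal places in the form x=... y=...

x=61.034053 y=1.693542

pitch radius r_p = m·N/2 = 2.122·57/2 = 60.477000
base radius r_b = r_p·cos α = 60.477000·cos 23.152° = 55.606488
roll angle φ = 25.984° = 0.45350635 rad
x = r_b·(cos φ + φ·sin φ) = 55.606488·(0.89891643 + 0.45350635·0.43812014) = 61.034053
y = r_b·(sin φ − φ·cos φ) = 55.606488·(0.43812014 − 0.45350635·0.89891643) = 1.693542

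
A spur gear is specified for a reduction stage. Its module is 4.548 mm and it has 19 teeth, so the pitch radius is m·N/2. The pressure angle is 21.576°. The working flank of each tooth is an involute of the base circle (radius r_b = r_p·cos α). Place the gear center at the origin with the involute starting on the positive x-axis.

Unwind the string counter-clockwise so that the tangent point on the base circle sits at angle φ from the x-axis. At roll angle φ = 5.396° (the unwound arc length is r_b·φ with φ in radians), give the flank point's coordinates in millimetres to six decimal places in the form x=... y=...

x=40.356369 y=0.011177

pitch radius r_p = m·N/2 = 4.548·19/2 = 43.206000
base radius r_b = r_p·cos α = 43.206000·cos 21.576° = 40.178582
roll angle φ = 5.396° = 0.09417797 rad
x = r_b·(cos φ + φ·sin φ) = 40.178582·(0.99556853 + 0.09417797·0.09403881) = 40.356369
y = r_b·(sin φ − φ·cos φ) = 40.178582·(0.09403881 − 0.09417797·0.99556853) = 0.011177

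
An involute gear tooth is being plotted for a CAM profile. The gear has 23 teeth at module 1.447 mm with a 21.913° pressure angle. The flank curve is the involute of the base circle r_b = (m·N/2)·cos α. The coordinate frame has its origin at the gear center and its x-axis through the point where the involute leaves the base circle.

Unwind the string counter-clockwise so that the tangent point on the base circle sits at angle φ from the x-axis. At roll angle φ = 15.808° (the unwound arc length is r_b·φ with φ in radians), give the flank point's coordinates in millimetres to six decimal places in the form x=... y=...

x=16.014709 y=0.107258

pitch radius r_p = m·N/2 = 1.447·23/2 = 16.640500
base radius r_b = r_p·cos α = 16.640500·cos 21.913° = 15.438251
roll angle φ = 15.808° = 0.27590165 rad
x = r_b·(cos φ + φ·sin φ) = 15.438251·(0.96217997 + 0.27590165·0.27241460) = 16.014709
y = r_b·(sin φ − φ·cos φ) = 15.438251·(0.27241460 − 0.27590165·0.96217997) = 0.107258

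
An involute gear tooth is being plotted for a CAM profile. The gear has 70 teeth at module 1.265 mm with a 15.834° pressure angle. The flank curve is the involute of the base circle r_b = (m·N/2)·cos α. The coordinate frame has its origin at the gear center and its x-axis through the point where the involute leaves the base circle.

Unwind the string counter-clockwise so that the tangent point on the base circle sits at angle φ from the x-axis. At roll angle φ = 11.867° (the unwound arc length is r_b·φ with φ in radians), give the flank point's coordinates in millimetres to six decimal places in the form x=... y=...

x=43.498886 y=0.125611

pitch radius r_p = m·N/2 = 1.265·70/2 = 44.275000
base radius r_b = r_p·cos α = 44.275000·cos 15.834° = 42.595040
roll angle φ = 11.867° = 0.20711822 rad
x = r_b·(cos φ + φ·sin φ) = 42.595040·(0.97862759 + 0.20711822·0.20564057) = 43.498886
y = r_b·(sin φ − φ·cos φ) = 42.595040·(0.20564057 − 0.20711822·0.97862759) = 0.125611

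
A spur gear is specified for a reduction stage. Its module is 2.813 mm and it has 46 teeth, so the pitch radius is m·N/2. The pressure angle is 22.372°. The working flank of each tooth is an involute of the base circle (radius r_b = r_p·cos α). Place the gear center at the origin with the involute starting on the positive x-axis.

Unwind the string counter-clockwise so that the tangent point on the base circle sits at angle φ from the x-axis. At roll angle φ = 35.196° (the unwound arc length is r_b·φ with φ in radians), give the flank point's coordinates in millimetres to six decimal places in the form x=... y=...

x=70.074671 y=4.450686

pitch radius r_p = m·N/2 = 2.813·46/2 = 64.699000
base radius r_b = r_p·cos α = 64.699000·cos 22.372° = 59.829245
roll angle φ = 35.196° = 0.61428608 rad
x = r_b·(cos φ + φ·sin φ) = 59.829245·(0.81718514 + 0.61428608·0.57637527) = 70.074671
y = r_b·(sin φ − φ·cos φ) = 59.829245·(0.57637527 − 0.61428608·0.81718514) = 4.450686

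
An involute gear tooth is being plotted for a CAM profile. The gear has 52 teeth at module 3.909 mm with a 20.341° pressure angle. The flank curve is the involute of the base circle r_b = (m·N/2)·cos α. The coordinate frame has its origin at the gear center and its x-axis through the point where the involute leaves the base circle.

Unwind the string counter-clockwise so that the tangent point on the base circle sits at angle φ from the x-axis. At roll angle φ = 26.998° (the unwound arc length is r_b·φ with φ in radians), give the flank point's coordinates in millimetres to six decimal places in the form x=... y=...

x=105.295558 y=3.250180

pitch radius r_p = m·N/2 = 3.909·52/2 = 101.634000
base radius r_b = r_p·cos α = 101.634000·cos 20.341° = 95.296148
roll angle φ = 26.998° = 0.47120399 rad
x = r_b·(cos φ + φ·sin φ) = 95.296148·(0.89102237 + 0.47120399·0.45395940) = 105.295558
y = r_b·(sin φ − φ·cos φ) = 95.296148·(0.45395940 − 0.47120399·0.89102237) = 3.250180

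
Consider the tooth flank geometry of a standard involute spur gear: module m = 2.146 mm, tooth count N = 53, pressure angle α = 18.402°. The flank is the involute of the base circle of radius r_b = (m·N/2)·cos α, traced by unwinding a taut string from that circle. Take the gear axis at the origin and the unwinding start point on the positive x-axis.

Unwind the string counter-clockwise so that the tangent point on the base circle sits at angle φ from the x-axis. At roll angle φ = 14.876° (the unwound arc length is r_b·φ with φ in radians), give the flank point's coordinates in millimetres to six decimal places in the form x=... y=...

x=55.749234 y=0.312694

pitch radius r_p = m·N/2 = 2.146·53/2 = 56.869000
base radius r_b = r_p·cos α = 56.869000·cos 18.402° = 53.961003
roll angle φ = 14.876° = 0.25963518 rad
x = r_b·(cos φ + φ·sin φ) = 53.961003·(0.96648370 + 0.25963518·0.25672798) = 55.749234
y = r_b·(sin φ − φ·cos φ) = 53.961003·(0.25672798 − 0.25963518·0.96648370) = 0.312694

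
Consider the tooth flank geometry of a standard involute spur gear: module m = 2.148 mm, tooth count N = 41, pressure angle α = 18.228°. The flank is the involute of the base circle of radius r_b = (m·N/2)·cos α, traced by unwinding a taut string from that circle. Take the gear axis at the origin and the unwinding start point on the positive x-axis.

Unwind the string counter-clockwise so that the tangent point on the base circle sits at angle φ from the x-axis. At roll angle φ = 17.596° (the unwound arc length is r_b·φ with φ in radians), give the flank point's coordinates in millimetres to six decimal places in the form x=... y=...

x=43.750421 y=0.400019

pitch radius r_p = m·N/2 = 2.148·41/2 = 44.034000
base radius r_b = r_p·cos α = 44.034000·cos 18.228° = 41.824343
roll angle φ = 17.596° = 0.30710814 rad
x = r_b·(cos φ + φ·sin φ) = 41.824343·(0.95321177 + 0.30710814·0.30230334) = 43.750421
y = r_b·(sin φ − φ·cos φ) = 41.824343·(0.30230334 − 0.30710814·0.95321177) = 0.400019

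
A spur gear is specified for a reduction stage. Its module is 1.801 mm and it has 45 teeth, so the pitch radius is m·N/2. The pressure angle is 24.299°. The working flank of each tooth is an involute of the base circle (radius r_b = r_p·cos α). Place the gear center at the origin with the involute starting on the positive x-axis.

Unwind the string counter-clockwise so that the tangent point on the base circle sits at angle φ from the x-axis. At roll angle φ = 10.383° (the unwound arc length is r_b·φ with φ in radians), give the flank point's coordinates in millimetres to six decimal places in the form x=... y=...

x=37.534091 y=0.073024

pitch radius r_p = m·N/2 = 1.801·45/2 = 40.522500
base radius r_b = r_p·cos α = 40.522500·cos 24.299° = 36.932630
roll angle φ = 10.383° = 0.18121754 rad
x = r_b·(cos φ + φ·sin φ) = 36.932630·(0.98362499 + 0.18121754·0.18022731) = 37.534091
y = r_b·(sin φ − φ·cos φ) = 36.932630·(0.18022731 − 0.18121754·0.98362499) = 0.073024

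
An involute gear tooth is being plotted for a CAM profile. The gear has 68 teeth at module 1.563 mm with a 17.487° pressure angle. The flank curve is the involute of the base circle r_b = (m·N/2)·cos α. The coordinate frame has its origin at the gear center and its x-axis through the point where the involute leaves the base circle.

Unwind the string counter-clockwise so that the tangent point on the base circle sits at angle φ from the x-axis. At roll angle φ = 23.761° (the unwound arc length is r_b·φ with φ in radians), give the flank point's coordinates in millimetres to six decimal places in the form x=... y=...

pitch radius r_p = m·N/2 = 1.563·68/2 = 53.142000
base radius r_b = r_p·cos α = 53.142000·cos 17.487° = 50.686051
roll angle φ = 23.761° = 0.41470768 rad
x = r_b·(cos φ + φ·sin φ) = 50.686051·(0.91523414 + 0.41470768·0.40292241) = 54.858991
y = r_b·(sin φ − φ·cos φ) = 50.686051·(0.40292241 − 0.41470768·0.91523414) = 1.184420

x=54.858991 y=1.184420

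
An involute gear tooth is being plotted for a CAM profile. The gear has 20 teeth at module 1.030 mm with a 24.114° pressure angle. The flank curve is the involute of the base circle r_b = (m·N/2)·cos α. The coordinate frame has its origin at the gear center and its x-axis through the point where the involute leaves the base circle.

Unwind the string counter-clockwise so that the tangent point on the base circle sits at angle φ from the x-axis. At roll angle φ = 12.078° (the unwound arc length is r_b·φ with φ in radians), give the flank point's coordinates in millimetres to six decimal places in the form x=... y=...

x=9.607729 y=0.029224

pitch radius r_p = m·N/2 = 1.030·20/2 = 10.300000
base radius r_b = r_p·cos α = 10.300000·cos 24.114° = 9.401164
roll angle φ = 12.078° = 0.21080087 rad
x = r_b·(cos φ + φ·sin φ) = 9.401164·(0.97786365 + 0.21080087·0.20924311) = 9.607729
y = r_b·(sin φ − φ·cos φ) = 9.401164·(0.20924311 − 0.21080087·0.97786365) = 0.029224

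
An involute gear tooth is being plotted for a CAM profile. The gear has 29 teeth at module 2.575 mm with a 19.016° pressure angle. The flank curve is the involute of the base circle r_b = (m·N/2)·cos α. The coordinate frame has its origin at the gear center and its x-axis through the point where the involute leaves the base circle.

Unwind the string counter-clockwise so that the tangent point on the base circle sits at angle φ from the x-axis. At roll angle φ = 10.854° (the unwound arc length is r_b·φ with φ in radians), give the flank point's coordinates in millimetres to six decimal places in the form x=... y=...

pitch radius r_p = m·N/2 = 2.575·29/2 = 37.337500
base radius r_b = r_p·cos α = 37.337500·cos 19.016° = 35.299904
roll angle φ = 10.854° = 0.18943804 rad
x = r_b·(cos φ + φ·sin φ) = 35.299904·(0.98211021 + 0.18943804·0.18830702) = 35.927632
y = r_b·(sin φ − φ·cos φ) = 35.299904·(0.18830702 − 0.18943804·0.98211021) = 0.079707

x=35.927632 y=0.079707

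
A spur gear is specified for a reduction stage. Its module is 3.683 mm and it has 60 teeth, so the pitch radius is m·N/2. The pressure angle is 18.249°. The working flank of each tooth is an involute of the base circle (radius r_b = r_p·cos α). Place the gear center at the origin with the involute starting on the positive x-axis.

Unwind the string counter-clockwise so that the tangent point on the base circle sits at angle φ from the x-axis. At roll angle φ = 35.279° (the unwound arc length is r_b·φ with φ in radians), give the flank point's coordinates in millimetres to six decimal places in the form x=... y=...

x=122.978387 y=7.859874

pitch radius r_p = m·N/2 = 3.683·60/2 = 110.490000
base radius r_b = r_p·cos α = 110.490000·cos 18.249° = 104.932860
roll angle φ = 35.279° = 0.61573471 rad
x = r_b·(cos φ + φ·sin φ) = 104.932860·(0.81634933 + 0.61573471·0.57755846) = 122.978387
y = r_b·(sin φ − φ·cos φ) = 104.932860·(0.57755846 − 0.61573471·0.81634933) = 7.859874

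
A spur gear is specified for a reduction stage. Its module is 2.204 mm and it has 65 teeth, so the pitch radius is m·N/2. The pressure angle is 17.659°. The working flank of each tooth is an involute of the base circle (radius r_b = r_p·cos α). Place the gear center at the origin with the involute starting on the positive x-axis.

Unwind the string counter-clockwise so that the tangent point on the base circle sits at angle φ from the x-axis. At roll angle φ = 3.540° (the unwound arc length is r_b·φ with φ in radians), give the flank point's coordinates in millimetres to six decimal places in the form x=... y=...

pitch radius r_p = m·N/2 = 2.204·65/2 = 71.630000
base radius r_b = r_p·cos α = 71.630000·cos 17.659° = 68.254708
roll angle φ = 3.540° = 0.06178466 rad
x = r_b·(cos φ + φ·sin φ) = 68.254708·(0.99809194 + 0.06178466·0.06174535) = 68.384860
y = r_b·(sin φ − φ·cos φ) = 68.254708·(0.06174535 − 0.06178466·0.99809194) = 0.005364

x=68.384860 y=0.005364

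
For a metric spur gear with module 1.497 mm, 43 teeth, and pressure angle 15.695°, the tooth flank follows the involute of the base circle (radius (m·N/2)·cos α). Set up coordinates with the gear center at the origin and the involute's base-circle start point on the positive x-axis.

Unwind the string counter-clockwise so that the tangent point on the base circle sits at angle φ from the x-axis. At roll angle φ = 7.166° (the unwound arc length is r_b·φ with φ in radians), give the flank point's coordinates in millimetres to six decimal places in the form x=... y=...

pitch radius r_p = m·N/2 = 1.497·43/2 = 32.185500
base radius r_b = r_p·cos α = 32.185500·cos 15.695° = 30.985475
roll angle φ = 7.166° = 0.12507029 rad
x = r_b·(cos φ + φ·sin φ) = 30.985475·(0.99218890 + 0.12507029·0.12474448) = 31.226875
y = r_b·(sin φ − φ·cos φ) = 30.985475·(0.12474448 − 0.12507029·0.99218890) = 0.020175

x=31.226875 y=0.020175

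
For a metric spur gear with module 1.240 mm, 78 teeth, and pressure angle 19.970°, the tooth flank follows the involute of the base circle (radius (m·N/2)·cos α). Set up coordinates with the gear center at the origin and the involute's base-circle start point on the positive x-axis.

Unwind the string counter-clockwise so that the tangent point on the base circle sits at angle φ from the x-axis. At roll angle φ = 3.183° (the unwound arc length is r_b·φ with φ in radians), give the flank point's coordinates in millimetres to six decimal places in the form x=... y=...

x=45.522273 y=0.002597

pitch radius r_p = m·N/2 = 1.240·78/2 = 48.360000
base radius r_b = r_p·cos α = 48.360000·cos 19.970° = 45.452189
roll angle φ = 3.183° = 0.05555383 rad
x = r_b·(cos φ + φ·sin φ) = 45.452189·(0.99845728 + 0.05555383·0.05552526) = 45.522273
y = r_b·(sin φ − φ·cos φ) = 45.452189·(0.05552526 − 0.05555383·0.99845728) = 0.002597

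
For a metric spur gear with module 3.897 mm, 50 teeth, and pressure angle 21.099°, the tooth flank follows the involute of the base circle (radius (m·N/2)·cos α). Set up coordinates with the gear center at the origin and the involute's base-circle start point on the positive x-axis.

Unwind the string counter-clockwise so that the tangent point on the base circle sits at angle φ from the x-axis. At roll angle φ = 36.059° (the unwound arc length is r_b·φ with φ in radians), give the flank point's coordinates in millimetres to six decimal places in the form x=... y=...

x=107.150572 y=7.257470

pitch radius r_p = m·N/2 = 3.897·50/2 = 97.425000
base radius r_b = r_p·cos α = 97.425000·cos 21.099° = 90.893610
roll angle φ = 36.059° = 0.62934827 rad
x = r_b·(cos φ + φ·sin φ) = 90.893610·(0.80841130 + 0.62934827·0.58861802) = 107.150572
y = r_b·(sin φ − φ·cos φ) = 90.893610·(0.58861802 − 0.62934827·0.80841130) = 7.257470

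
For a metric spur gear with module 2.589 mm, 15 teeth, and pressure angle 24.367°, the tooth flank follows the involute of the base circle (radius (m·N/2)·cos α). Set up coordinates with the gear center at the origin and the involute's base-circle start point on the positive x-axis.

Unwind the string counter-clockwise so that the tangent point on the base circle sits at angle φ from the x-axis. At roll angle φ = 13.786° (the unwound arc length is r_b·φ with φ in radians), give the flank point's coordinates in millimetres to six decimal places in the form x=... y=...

x=18.192437 y=0.081655

pitch radius r_p = m·N/2 = 2.589·15/2 = 19.417500
base radius r_b = r_p·cos α = 19.417500·cos 24.367° = 17.687817
roll angle φ = 13.786° = 0.24061109 rad
x = r_b·(cos φ + φ·sin φ) = 17.687817·(0.97119254 + 0.24061109·0.23829616) = 18.192437
y = r_b·(sin φ − φ·cos φ) = 17.687817·(0.23829616 − 0.24061109·0.97119254) = 0.081655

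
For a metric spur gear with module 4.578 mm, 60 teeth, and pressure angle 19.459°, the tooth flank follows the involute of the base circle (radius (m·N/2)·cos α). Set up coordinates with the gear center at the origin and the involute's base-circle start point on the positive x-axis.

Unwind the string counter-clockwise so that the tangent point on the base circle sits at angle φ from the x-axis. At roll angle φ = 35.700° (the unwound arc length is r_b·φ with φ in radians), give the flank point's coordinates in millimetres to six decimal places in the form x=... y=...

x=152.244588 y=10.041850

pitch radius r_p = m·N/2 = 4.578·60/2 = 137.340000
base radius r_b = r_p·cos α = 137.340000·cos 19.459° = 129.495155
roll angle φ = 35.700° = 0.62308254 rad
x = r_b·(cos φ + φ·sin φ) = 129.495155·(0.81208353 + 0.62308254·0.58354121) = 152.244588
y = r_b·(sin φ − φ·cos φ) = 129.495155·(0.58354121 − 0.62308254·0.81208353) = 10.041850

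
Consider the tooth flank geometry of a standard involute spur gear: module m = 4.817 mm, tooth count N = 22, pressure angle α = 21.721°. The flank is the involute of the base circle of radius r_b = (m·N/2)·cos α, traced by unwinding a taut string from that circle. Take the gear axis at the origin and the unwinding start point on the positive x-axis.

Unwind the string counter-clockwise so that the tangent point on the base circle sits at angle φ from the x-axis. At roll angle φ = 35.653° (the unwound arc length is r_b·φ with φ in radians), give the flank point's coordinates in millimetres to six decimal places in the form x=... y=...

x=57.852041 y=3.802527

pitch radius r_p = m·N/2 = 4.817·22/2 = 52.987000
base radius r_b = r_p·cos α = 52.987000·cos 21.721° = 49.224764
roll angle φ = 35.653° = 0.62226224 rad
x = r_b·(cos φ + φ·sin φ) = 49.224764·(0.81256194 + 0.62226224·0.58287486) = 57.852041
y = r_b·(sin φ − φ·cos φ) = 49.224764·(0.58287486 − 0.62226224·0.81256194) = 3.802527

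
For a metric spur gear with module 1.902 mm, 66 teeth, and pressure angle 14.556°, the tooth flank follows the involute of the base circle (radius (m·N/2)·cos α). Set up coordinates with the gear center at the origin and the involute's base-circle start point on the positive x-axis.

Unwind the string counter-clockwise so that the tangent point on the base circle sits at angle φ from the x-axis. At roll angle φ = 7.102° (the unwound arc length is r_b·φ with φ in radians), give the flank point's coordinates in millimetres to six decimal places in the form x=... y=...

x=61.216279 y=0.038507

pitch radius r_p = m·N/2 = 1.902·66/2 = 62.766000
base radius r_b = r_p·cos α = 62.766000·cos 14.556° = 60.751366
roll angle φ = 7.102° = 0.12395328 rad
x = r_b·(cos φ + φ·sin φ) = 60.751366·(0.99232762 + 0.12395328·0.12363612) = 61.216279
y = r_b·(sin φ − φ·cos φ) = 60.751366·(0.12363612 − 0.12395328·0.99232762) = 0.038507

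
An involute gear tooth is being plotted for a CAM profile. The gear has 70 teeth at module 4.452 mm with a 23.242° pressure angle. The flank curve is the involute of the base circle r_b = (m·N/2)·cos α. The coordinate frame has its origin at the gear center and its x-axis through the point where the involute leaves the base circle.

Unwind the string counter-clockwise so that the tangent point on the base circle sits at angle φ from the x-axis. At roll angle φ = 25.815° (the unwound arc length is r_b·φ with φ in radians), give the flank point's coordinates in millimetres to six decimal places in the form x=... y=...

pitch radius r_p = m·N/2 = 4.452·70/2 = 155.820000
base radius r_b = r_p·cos α = 155.820000·cos 23.242° = 143.174633
roll angle φ = 25.815° = 0.45055675 rad
x = r_b·(cos φ + φ·sin φ) = 143.174633·(0.90020480 + 0.45055675·0.43546679) = 156.977713
y = r_b·(sin φ − φ·cos φ) = 143.174633·(0.43546679 − 0.45055675·0.90020480) = 4.277119

x=156.977713 y=4.277119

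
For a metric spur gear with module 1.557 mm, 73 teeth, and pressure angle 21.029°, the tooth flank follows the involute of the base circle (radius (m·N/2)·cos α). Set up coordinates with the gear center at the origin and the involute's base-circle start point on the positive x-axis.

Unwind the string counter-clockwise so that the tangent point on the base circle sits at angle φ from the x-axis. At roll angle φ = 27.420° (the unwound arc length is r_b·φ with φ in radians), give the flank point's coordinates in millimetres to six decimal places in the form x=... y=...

pitch radius r_p = m·N/2 = 1.557·73/2 = 56.830500
base radius r_b = r_p·cos α = 56.830500·cos 21.029° = 53.045527
roll angle φ = 27.420° = 0.47856928 rad
x = r_b·(cos φ + φ·sin φ) = 53.045527·(0.88765469 + 0.47856928·0.46050966) = 58.776591
y = r_b·(sin φ − φ·cos φ) = 53.045527·(0.46050966 − 0.47856928·0.88765469) = 1.894012

x=58.776591 y=1.894012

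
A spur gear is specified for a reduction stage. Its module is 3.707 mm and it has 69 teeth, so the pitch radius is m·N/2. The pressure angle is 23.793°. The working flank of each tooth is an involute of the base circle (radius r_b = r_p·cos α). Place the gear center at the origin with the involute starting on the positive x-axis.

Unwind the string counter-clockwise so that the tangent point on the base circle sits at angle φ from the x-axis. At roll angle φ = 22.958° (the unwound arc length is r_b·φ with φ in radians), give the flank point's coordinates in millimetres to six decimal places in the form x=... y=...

pitch radius r_p = m·N/2 = 3.707·69/2 = 127.891500
base radius r_b = r_p·cos α = 127.891500·cos 23.793° = 117.021869
roll angle φ = 22.958° = 0.40069269 rad
x = r_b·(cos φ + φ·sin φ) = 117.021869·(0.92079103 + 0.40069269·0.39005626) = 126.042350
y = r_b·(sin φ − φ·cos φ) = 117.021869·(0.39005626 − 0.40069269·0.92079103) = 2.469398

x=126.042350 y=2.469398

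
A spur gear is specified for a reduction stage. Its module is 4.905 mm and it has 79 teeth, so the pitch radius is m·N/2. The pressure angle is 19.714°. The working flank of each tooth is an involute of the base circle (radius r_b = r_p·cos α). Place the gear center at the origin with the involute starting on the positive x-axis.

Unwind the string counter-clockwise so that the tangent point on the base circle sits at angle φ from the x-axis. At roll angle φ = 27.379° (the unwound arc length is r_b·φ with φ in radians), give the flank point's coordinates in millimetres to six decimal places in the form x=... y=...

x=202.041862 y=6.483642

pitch radius r_p = m·N/2 = 4.905·79/2 = 193.747500
base radius r_b = r_p·cos α = 193.747500·cos 19.714° = 182.391600
roll angle φ = 27.379° = 0.47785370 rad
x = r_b·(cos φ + φ·sin φ) = 182.391600·(0.88798400 + 0.47785370·0.45987435) = 202.041862
y = r_b·(sin φ − φ·cos φ) = 182.391600·(0.45987435 − 0.47785370·0.88798400) = 6.483642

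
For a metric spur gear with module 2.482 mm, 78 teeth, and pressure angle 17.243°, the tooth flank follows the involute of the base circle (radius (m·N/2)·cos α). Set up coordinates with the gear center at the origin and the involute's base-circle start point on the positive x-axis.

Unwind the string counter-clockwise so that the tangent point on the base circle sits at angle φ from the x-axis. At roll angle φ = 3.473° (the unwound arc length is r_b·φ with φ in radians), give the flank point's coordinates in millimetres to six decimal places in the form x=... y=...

x=92.617207 y=0.006861

pitch radius r_p = m·N/2 = 2.482·78/2 = 96.798000
base radius r_b = r_p·cos α = 96.798000·cos 17.243° = 92.447527
roll angle φ = 3.473° = 0.06061528 rad
x = r_b·(cos φ + φ·sin φ) = 92.447527·(0.99816346 + 0.06061528·0.06057817) = 92.617207
y = r_b·(sin φ − φ·cos φ) = 92.447527·(0.06057817 − 0.06061528·0.99816346) = 0.006861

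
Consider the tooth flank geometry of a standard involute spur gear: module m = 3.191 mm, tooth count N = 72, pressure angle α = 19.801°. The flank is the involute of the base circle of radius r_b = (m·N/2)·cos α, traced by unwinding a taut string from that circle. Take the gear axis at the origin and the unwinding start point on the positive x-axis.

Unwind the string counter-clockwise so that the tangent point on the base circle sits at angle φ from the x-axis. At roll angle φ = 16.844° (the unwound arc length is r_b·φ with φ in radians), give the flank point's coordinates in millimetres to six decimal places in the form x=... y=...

x=112.654147 y=0.907506

pitch radius r_p = m·N/2 = 3.191·72/2 = 114.876000
base radius r_b = r_p·cos α = 114.876000·cos 19.801° = 108.083940
roll angle φ = 16.844° = 0.29398326 rad
x = r_b·(cos φ + φ·sin φ) = 108.083940·(0.95709725 + 0.29398326·0.28976688) = 112.654147
y = r_b·(sin φ − φ·cos φ) = 108.083940·(0.28976688 − 0.29398326·0.95709725) = 0.907506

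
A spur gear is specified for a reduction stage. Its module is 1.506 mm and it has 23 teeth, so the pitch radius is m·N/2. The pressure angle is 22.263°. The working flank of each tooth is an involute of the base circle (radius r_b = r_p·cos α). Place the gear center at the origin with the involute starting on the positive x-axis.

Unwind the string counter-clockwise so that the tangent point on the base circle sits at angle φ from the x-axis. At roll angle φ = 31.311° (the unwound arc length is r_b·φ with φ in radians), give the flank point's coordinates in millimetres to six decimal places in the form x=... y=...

x=18.245503 y=0.846163

pitch radius r_p = m·N/2 = 1.506·23/2 = 17.319000
base radius r_b = r_p·cos α = 17.319000·cos 22.263° = 16.027948
roll angle φ = 31.311° = 0.54648004 rad
x = r_b·(cos φ + φ·sin φ) = 16.027948·(0.85435907 + 0.54648004·0.51968315) = 18.245503
y = r_b·(sin φ − φ·cos φ) = 16.027948·(0.51968315 − 0.54648004·0.85435907) = 0.846163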